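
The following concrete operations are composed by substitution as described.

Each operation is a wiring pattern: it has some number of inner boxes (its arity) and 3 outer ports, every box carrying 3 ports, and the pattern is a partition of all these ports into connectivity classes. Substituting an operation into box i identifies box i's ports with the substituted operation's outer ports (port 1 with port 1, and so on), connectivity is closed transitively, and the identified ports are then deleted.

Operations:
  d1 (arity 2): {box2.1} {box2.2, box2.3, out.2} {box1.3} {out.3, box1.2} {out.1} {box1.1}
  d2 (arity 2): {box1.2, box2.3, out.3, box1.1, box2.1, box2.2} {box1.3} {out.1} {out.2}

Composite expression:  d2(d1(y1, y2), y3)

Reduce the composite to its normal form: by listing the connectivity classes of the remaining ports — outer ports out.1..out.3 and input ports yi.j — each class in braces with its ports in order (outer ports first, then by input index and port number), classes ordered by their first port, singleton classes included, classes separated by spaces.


{out.1} {out.2} {out.3, y2.2, y2.3, y3.1, y3.2, y3.3} {y1.1} {y1.2} {y1.3} {y2.1}

Substituting into d2 glues patterns; closure does the rest.
stage d1: inputs (y1, y2), connectivity {out.1} {out.2, y2.2, y2.3} {out.3, y1.2} {y1.1} {y1.3} {y2.1}, out.j its boundary
stage d2: inputs (y1, y2, y3), connectivity {out.1} {out.2} {out.3, y2.2, y2.3, y3.1, y3.2, y3.3} {y1.1} {y1.2} {y1.3} {y2.1}, out.j its boundary


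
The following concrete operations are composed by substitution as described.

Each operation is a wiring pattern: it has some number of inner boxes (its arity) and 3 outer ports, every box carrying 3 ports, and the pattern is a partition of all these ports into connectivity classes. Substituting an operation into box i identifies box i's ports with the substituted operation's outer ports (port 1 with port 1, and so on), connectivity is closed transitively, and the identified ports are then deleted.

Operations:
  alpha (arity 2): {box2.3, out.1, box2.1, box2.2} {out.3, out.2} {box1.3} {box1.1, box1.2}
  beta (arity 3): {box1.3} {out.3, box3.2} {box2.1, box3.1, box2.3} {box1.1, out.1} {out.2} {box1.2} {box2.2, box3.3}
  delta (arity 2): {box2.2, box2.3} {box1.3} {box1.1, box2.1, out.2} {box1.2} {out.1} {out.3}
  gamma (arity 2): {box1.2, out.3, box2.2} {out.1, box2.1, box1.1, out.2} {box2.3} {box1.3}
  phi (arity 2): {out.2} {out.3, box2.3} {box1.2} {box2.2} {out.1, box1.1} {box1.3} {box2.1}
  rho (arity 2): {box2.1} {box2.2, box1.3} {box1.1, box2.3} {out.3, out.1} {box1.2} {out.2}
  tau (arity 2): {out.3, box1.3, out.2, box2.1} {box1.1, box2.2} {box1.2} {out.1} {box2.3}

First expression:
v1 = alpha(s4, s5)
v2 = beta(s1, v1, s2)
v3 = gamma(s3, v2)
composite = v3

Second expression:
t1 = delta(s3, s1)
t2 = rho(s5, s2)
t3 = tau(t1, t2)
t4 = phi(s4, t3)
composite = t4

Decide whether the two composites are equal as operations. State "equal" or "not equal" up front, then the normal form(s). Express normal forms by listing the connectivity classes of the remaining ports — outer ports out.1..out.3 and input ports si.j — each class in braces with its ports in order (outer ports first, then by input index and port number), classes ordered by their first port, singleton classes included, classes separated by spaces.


not equal: they reduce to {out.1, out.2, s1.1, s3.1} {out.3, s3.2} {s1.2} {s1.3} {s2.1, s2.3, s5.1, s5.2, s5.3} {s2.2} {s3.3} {s4.1, s4.2} {s4.3} and {out.1, s4.1} {out.2} {out.3} {s1.1, s3.1} {s1.2, s1.3} {s2.1} {s2.2, s5.3} {s2.3, s5.1} {s3.2} {s3.3} {s4.2} {s4.3} {s5.2}

Normal form of the first expression: {out.1, out.2, s1.1, s3.1} {out.3, s3.2} {s1.2} {s1.3} {s2.1, s2.3, s5.1, s5.2, s5.3} {s2.2} {s3.3} {s4.1, s4.2} {s4.3}
Normal form of the second expression: {out.1, s4.1} {out.2} {out.3} {s1.1, s3.1} {s1.2, s1.3} {s2.1} {s2.2, s5.3} {s2.3, s5.1} {s3.2} {s3.3} {s4.2} {s4.3} {s5.2}
Distinct normal forms: not equal.


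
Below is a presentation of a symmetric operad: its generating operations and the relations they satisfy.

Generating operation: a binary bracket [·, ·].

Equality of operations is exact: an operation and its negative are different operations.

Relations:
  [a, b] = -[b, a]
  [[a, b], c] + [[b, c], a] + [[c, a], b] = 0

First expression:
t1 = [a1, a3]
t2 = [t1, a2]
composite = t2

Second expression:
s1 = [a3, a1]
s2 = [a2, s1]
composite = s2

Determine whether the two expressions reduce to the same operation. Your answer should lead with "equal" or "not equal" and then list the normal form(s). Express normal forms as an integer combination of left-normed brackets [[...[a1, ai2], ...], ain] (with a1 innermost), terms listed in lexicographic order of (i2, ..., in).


equal — both sides give [[a1, a3], a2]

The first composite normalizes to [[a1, a3], a2]
The second composite normalizes to [[a1, a3], a2]
Same normal form: equal.


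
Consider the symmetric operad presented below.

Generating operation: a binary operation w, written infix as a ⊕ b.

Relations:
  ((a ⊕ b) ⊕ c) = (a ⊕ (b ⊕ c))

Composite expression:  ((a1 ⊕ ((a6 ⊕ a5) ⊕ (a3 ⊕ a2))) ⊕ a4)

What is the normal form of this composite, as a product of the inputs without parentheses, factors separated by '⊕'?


The w-tree's shape is irrelevant; the a-reading-order decides.
(a6 ⊕ a5) unparenthesizes to a6 ⊕ a5
(a3 ⊕ a2) unparenthesizes to a3 ⊕ a2
((a6 ⊕ a5) ⊕ (a3 ⊕ a2)) unparenthesizes to a6 ⊕ a5 ⊕ a3 ⊕ a2
(a1 ⊕ ((a6 ⊕ a5) ⊕ (a3 ⊕ a2))) unparenthesizes to a1 ⊕ a6 ⊕ a5 ⊕ a3 ⊕ a2
((a1 ⊕ ((a6 ⊕ a5) ⊕ (a3 ⊕ a2))) ⊕ a4) unparenthesizes to a1 ⊕ a6 ⊕ a5 ⊕ a3 ⊕ a2 ⊕ a4

a1 ⊕ a6 ⊕ a5 ⊕ a3 ⊕ a2 ⊕ a4


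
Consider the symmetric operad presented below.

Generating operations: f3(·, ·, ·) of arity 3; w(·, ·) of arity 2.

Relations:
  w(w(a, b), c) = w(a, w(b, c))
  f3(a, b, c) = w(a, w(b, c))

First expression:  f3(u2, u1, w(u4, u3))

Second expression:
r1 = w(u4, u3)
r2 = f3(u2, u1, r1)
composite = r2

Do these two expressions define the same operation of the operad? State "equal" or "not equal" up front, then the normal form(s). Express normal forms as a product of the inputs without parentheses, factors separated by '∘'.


equal; both compose to u2 ∘ u1 ∘ u4 ∘ u3

Reducing the first expression gives u2 ∘ u1 ∘ u4 ∘ u3
Reducing the second expression gives u2 ∘ u1 ∘ u4 ∘ u3
Same normal form: equal.


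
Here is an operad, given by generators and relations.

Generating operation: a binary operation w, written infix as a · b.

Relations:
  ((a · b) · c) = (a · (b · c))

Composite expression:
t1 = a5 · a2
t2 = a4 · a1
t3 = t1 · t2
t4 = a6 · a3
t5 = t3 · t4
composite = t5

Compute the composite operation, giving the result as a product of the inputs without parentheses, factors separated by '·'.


Under associativity of w, the answer is the a's in reading order.
(a5 · a2) spells out as a5 · a2
(a4 · a1) spells out as a4 · a1
((a5 · a2) · (a4 · a1)) spells out as a5 · a2 · a4 · a1
(a6 · a3) spells out as a6 · a3
(((a5 · a2) · (a4 · a1)) · (a6 · a3)) spells out as a5 · a2 · a4 · a1 · a6 · a3

a5 · a2 · a4 · a1 · a6 · a3


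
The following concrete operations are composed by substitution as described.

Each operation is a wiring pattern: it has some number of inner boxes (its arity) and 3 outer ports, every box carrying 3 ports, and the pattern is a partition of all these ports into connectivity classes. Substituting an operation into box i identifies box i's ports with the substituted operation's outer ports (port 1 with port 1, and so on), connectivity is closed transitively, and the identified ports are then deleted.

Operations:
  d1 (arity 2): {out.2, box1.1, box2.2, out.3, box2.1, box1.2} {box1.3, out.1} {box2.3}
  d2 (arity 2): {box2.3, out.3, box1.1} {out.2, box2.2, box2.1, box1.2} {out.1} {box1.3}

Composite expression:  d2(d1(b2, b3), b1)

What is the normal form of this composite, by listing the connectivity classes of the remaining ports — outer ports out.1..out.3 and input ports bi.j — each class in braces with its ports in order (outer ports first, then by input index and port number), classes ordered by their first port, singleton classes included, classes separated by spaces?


{out.1} {out.2, b1.1, b1.2, b2.1, b2.2, b3.1, b3.2} {out.3, b1.3, b2.3} {b3.3}


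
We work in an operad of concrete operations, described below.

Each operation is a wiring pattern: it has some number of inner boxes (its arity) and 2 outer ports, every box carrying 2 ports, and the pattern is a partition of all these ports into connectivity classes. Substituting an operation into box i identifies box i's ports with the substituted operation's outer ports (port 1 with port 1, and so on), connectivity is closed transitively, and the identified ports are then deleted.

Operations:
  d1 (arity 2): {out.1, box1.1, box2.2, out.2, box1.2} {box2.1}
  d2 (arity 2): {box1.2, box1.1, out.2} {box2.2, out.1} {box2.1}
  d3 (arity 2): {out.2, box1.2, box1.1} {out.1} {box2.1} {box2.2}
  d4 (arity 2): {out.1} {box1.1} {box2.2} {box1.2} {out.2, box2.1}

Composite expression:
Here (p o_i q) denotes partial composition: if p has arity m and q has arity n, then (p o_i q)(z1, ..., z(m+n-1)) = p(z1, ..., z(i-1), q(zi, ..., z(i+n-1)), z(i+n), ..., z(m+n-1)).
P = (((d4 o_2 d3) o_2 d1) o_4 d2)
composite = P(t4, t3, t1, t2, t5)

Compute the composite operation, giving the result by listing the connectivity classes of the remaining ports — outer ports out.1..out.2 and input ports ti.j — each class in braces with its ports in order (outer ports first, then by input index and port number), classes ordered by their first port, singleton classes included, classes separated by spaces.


Treat the ports identified at d4 as solder joints: merge, then drop.
composing d1 on (t3, t1), with out.j its own outer ports: {out.1, out.2, t1.2, t3.1, t3.2} {t1.1}
composing d2 on (t2, t5), with out.j its own outer ports: {out.1, t5.2} {out.2, t2.1, t2.2} {t5.1}
composing d3 on (t3, t1, t2, t5), with out.j its own outer ports: {out.1} {out.2, t1.2, t3.1, t3.2} {t1.1} {t2.1, t2.2} {t5.1} {t5.2}
composing d4 on (t4, t3, t1, t2, t5), with out.j its own outer ports: {out.1} {out.2} {t1.1} {t1.2, t3.1, t3.2} {t2.1, t2.2} {t4.1} {t4.2} {t5.1} {t5.2}

{out.1} {out.2} {t1.1} {t1.2, t3.1, t3.2} {t2.1, t2.2} {t4.1} {t4.2} {t5.1} {t5.2}


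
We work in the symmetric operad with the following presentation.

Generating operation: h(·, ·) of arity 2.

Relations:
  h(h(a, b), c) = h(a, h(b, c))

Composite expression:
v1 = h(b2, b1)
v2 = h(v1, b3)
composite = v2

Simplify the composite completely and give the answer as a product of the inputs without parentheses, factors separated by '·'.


b2 · b1 · b3


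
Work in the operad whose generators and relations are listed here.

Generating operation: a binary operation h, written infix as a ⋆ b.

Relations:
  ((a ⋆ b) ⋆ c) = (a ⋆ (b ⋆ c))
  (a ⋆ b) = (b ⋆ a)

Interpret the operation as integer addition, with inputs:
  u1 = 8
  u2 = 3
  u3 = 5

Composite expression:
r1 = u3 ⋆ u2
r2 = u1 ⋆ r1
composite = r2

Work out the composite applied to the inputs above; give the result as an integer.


(u3 ⋆ u2) = 8
(u1 ⋆ (u3 ⋆ u2)) = 16

16


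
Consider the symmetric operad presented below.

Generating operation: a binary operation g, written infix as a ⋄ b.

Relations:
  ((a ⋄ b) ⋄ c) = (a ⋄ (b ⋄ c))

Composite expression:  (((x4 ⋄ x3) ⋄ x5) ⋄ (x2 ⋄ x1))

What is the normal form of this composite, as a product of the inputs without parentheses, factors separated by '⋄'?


x4 ⋄ x3 ⋄ x5 ⋄ x2 ⋄ x1

Under associativity of g, the answer is the x's in reading order.
(x4 ⋄ x3) flattens to x4 ⋄ x3
((x4 ⋄ x3) ⋄ x5) flattens to x4 ⋄ x3 ⋄ x5
(x2 ⋄ x1) flattens to x2 ⋄ x1
(((x4 ⋄ x3) ⋄ x5) ⋄ (x2 ⋄ x1)) flattens to x4 ⋄ x3 ⋄ x5 ⋄ x2 ⋄ x1


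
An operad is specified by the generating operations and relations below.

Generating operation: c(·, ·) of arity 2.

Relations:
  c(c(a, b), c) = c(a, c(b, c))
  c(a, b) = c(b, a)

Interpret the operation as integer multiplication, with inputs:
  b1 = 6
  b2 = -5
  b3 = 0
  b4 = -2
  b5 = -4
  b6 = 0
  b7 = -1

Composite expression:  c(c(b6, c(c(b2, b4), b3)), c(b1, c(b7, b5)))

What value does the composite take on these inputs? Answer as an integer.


0

c(b2, b4) = 10
c(c(b2, b4), b3) = 0
c(b6, c(c(b2, b4), b3)) = 0
c(b7, b5) = 4
c(b1, c(b7, b5)) = 24
c(c(b6, c(c(b2, b4), b3)), c(b1, c(b7, b5))) = 0


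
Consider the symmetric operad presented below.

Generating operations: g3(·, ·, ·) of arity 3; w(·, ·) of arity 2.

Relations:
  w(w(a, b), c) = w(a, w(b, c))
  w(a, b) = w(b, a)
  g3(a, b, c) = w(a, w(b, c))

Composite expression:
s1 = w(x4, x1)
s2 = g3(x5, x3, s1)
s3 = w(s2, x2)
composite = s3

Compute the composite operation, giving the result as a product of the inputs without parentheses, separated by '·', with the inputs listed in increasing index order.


x1 · x2 · x3 · x4 · x5

With w associative and commutative, the x-input set is all that matters.
w(x4, x1) linearizes to x4 · x1
g3(x5, x3, w(x4, x1)) linearizes to x5 · x3 · x4 · x1
w(g3(x5, x3, w(x4, x1)), x2) linearizes to x5 · x3 · x4 · x1 · x2
sorting the factors by input index: x1 · x2 · x3 · x4 · x5


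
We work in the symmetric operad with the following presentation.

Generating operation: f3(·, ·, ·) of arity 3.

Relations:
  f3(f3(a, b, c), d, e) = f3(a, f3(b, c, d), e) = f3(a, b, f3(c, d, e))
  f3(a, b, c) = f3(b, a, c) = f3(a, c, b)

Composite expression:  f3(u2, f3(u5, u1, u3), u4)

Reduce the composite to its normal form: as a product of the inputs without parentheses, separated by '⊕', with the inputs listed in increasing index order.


Key point: f3 commutes, so take the u-inputs in any fixed order.
f3(u5, u1, u3) linearizes to u5 ⊕ u1 ⊕ u3
f3(u2, f3(u5, u1, u3), u4) linearizes to u2 ⊕ u5 ⊕ u1 ⊕ u3 ⊕ u4
rearranged into index order: u1 ⊕ u2 ⊕ u3 ⊕ u4 ⊕ u5

u1 ⊕ u2 ⊕ u3 ⊕ u4 ⊕ u5


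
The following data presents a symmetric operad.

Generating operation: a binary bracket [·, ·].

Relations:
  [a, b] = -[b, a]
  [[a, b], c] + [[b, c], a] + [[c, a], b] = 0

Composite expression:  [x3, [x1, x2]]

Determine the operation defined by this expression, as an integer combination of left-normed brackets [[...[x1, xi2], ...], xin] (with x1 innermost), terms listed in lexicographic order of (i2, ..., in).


Expand each bracket as ab - ba; the x1-initial words give the coefficients.
Composite bracket: [x3, [x1, x2]]
Each bracket splits as ab - ba, giving 4 signed words (2^2 = 4).
Words beginning with x1 determine it all:
  from x1x2x3, sign -1: term -[[x1, x2], x3]

-[[x1, x2], x3]


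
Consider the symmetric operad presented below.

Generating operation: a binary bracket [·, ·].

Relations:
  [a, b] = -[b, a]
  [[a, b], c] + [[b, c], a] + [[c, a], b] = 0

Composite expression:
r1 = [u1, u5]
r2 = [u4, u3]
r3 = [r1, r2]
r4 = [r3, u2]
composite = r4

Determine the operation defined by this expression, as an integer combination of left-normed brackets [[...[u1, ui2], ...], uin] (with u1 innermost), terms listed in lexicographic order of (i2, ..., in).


-[[[[u1, u5], u3], u4], u2] + [[[[u1, u5], u4], u3], u2]


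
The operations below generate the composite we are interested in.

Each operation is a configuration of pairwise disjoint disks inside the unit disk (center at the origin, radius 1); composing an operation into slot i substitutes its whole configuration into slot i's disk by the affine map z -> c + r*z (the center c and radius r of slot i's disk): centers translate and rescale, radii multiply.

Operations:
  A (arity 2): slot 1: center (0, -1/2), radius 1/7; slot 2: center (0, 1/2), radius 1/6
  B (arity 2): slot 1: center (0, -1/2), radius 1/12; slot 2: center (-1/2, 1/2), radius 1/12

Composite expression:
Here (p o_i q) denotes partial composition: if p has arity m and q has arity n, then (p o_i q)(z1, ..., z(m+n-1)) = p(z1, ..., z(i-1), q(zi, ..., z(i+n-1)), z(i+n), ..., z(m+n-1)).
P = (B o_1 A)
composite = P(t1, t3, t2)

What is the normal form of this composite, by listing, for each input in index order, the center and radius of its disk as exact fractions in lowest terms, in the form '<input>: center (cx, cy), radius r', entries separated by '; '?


Nesting under B composes maps z -> c + r*z down each t-path.
input t1: applying the 2 nested substitutions gives center (0, -13/24), radius 1/84
input t3: applying the 2 nested substitutions gives center (0, -11/24), radius 1/72
input t2: applying the 1 nested substitution gives center (-1/2, 1/2), radius 1/12

t1: center (0, -13/24), radius 1/84; t2: center (-1/2, 1/2), radius 1/12; t3: center (0, -11/24), radius 1/72


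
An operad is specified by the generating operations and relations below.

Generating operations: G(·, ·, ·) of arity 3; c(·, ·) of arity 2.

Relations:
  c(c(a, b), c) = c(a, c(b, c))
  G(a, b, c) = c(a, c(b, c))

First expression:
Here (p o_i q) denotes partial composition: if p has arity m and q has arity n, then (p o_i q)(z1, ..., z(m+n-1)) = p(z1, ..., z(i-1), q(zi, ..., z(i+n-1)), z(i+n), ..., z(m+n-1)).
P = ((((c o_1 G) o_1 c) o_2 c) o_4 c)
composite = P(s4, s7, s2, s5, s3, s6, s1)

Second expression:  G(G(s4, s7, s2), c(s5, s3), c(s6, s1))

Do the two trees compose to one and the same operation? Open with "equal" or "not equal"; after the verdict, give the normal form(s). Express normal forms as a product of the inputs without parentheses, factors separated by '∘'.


The first expression, normalized: s4 ∘ s7 ∘ s2 ∘ s5 ∘ s3 ∘ s6 ∘ s1
The second expression, normalized: s4 ∘ s7 ∘ s2 ∘ s5 ∘ s3 ∘ s6 ∘ s1
Identical normal forms: equal.

equal; the common form is s4 ∘ s7 ∘ s2 ∘ s5 ∘ s3 ∘ s6 ∘ s1


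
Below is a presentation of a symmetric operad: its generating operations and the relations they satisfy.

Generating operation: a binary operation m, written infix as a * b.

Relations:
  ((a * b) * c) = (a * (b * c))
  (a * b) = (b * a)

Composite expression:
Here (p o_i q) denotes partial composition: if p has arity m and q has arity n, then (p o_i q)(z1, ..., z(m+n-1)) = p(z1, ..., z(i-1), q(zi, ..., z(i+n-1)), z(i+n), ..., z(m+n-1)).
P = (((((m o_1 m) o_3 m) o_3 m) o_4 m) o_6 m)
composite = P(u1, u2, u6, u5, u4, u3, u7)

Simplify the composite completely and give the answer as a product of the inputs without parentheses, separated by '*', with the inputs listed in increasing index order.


Reordering under m is free, so list the u-inputs canonically.
(u1 * u2) spells out as u1 * u2
(u5 * u4) spells out as u5 * u4
(u6 * (u5 * u4)) spells out as u6 * u5 * u4
(u3 * u7) spells out as u3 * u7
((u6 * (u5 * u4)) * (u3 * u7)) spells out as u6 * u5 * u4 * u3 * u7
((u1 * u2) * ((u6 * (u5 * u4)) * (u3 * u7))) spells out as u1 * u2 * u6 * u5 * u4 * u3 * u7
the factors in increasing index order: u1 * u2 * u3 * u4 * u5 * u6 * u7

u1 * u2 * u3 * u4 * u5 * u6 * u7


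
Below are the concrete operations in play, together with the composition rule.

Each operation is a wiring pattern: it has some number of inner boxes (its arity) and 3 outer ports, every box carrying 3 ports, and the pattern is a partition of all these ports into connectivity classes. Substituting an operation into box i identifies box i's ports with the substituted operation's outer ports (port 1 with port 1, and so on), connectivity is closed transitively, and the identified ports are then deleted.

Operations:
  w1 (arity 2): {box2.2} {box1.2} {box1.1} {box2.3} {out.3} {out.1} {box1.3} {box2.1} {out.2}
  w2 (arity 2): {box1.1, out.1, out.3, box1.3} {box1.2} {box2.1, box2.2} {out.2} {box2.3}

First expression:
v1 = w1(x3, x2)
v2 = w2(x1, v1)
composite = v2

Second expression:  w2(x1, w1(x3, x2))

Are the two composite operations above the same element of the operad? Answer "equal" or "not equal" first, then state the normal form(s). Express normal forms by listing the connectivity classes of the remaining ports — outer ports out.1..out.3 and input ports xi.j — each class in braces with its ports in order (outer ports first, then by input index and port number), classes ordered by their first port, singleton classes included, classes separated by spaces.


The first expression reduces to {out.1, out.3, x1.1, x1.3} {out.2} {x1.2} {x2.1} {x2.2} {x2.3} {x3.1} {x3.2} {x3.3}
The second expression reduces to {out.1, out.3, x1.1, x1.3} {out.2} {x1.2} {x2.1} {x2.2} {x2.3} {x3.1} {x3.2} {x3.3}
Both agree, so they are equal.

equal — both sides give {out.1, out.3, x1.1, x1.3} {out.2} {x1.2} {x2.1} {x2.2} {x2.3} {x3.1} {x3.2} {x3.3}


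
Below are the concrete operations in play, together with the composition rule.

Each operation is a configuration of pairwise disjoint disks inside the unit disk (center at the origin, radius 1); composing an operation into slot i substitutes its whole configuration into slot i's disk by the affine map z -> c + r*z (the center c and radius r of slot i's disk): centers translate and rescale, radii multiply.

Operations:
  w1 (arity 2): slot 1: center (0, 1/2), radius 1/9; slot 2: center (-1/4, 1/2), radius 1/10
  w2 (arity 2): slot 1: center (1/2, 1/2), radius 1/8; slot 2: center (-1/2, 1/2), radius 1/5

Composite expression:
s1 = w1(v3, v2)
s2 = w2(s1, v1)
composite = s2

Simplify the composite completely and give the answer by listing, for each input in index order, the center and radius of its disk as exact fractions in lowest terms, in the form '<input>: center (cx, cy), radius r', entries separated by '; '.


v1: center (-1/2, 1/2), radius 1/5; v2: center (15/32, 9/16), radius 1/80; v3: center (1/2, 9/16), radius 1/72

Below w2, radii multiply path by path; the v-disk centers shift.
v3 passes through 2 substitutions, ending at center (1/2, 9/16), radius 1/72
v2 passes through 2 substitutions, ending at center (15/32, 9/16), radius 1/80
v1 passes through 1 substitution, ending at center (-1/2, 1/2), radius 1/5


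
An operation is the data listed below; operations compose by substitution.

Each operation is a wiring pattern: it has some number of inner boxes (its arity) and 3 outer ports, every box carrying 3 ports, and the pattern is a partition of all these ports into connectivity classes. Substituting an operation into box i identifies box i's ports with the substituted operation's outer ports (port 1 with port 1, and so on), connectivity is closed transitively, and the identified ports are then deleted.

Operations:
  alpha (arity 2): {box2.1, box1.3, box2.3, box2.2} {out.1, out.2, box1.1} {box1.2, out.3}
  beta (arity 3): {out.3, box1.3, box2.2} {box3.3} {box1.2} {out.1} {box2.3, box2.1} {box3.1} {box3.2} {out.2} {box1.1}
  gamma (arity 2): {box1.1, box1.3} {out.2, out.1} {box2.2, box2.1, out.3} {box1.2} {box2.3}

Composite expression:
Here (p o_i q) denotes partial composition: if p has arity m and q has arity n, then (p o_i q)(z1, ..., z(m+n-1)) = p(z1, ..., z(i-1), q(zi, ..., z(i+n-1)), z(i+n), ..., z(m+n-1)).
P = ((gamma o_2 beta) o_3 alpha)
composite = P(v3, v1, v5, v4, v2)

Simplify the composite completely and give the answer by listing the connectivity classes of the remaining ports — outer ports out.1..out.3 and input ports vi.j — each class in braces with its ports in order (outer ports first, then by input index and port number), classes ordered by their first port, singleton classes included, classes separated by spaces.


Treat the ports identified at gamma as solder joints: merge, then drop.
alpha over (v5, v4) gives {out.1, out.2, v5.1} {out.3, v5.2} {v4.1, v4.2, v4.3, v5.3}, out.j being that stage's outer ports
beta over (v1, v5, v4, v2) gives {out.1} {out.2} {out.3, v1.3, v5.1, v5.2} {v1.1} {v1.2} {v2.1} {v2.2} {v2.3} {v4.1, v4.2, v4.3, v5.3}, out.j being that stage's outer ports
gamma over (v3, v1, v5, v4, v2) gives {out.1, out.2} {out.3} {v1.1} {v1.2} {v1.3, v5.1, v5.2} {v2.1} {v2.2} {v2.3} {v3.1, v3.3} {v3.2} {v4.1, v4.2, v4.3, v5.3}, out.j being that stage's outer ports

{out.1, out.2} {out.3} {v1.1} {v1.2} {v1.3, v5.1, v5.2} {v2.1} {v2.2} {v2.3} {v3.1, v3.3} {v3.2} {v4.1, v4.2, v4.3, v5.3}


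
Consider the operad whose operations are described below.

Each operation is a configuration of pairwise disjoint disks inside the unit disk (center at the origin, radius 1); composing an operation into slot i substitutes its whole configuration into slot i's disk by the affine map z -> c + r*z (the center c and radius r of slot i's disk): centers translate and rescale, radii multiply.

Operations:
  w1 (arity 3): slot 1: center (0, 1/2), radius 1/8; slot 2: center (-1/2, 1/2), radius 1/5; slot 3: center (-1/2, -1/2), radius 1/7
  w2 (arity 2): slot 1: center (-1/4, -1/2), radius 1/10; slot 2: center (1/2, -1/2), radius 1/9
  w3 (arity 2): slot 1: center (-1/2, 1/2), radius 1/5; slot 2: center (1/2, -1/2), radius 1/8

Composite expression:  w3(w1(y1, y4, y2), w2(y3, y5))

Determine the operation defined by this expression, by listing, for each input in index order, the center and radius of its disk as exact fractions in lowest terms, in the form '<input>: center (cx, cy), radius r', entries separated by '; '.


y1: center (-1/2, 3/5), radius 1/40; y2: center (-3/5, 2/5), radius 1/35; y3: center (15/32, -9/16), radius 1/80; y4: center (-3/5, 3/5), radius 1/25; y5: center (9/16, -9/16), radius 1/72

Affine substitution under w3: radii multiply and y-centers shift.
input y1: composing its 2 substitution steps yields center (-1/2, 3/5), radius 1/40
input y4: composing its 2 substitution steps yields center (-3/5, 3/5), radius 1/25
input y2: composing its 2 substitution steps yields center (-3/5, 2/5), radius 1/35
input y3: composing its 2 substitution steps yields center (15/32, -9/16), radius 1/80
input y5: composing its 2 substitution steps yields center (9/16, -9/16), radius 1/72


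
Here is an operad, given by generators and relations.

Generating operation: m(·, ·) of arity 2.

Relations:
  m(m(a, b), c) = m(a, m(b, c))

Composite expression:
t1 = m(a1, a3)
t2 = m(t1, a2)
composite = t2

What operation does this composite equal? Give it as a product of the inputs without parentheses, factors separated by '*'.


The m-tree's shape is irrelevant; the a-reading-order decides.
m(a1, a3) flattens to a1 * a3
m(m(a1, a3), a2) flattens to a1 * a3 * a2

a1 * a3 * a2


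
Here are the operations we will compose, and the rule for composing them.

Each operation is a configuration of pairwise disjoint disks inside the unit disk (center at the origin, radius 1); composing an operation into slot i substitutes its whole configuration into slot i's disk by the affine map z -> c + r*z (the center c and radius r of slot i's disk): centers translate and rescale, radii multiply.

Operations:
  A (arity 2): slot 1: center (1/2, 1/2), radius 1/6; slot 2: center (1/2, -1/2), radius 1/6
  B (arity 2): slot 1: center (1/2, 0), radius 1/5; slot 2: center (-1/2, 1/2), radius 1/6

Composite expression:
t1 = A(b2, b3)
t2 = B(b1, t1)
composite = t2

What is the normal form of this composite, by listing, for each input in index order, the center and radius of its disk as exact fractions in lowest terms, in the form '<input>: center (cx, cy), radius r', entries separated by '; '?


b1: center (1/2, 0), radius 1/5; b2: center (-5/12, 7/12), radius 1/36; b3: center (-5/12, 5/12), radius 1/36

Nesting under B composes maps z -> c + r*z down each b-path.
tracing b1 down its 1-map path: center (1/2, 0), radius 1/5
tracing b2 down its 2-map path: center (-5/12, 7/12), radius 1/36
tracing b3 down its 2-map path: center (-5/12, 5/12), radius 1/36


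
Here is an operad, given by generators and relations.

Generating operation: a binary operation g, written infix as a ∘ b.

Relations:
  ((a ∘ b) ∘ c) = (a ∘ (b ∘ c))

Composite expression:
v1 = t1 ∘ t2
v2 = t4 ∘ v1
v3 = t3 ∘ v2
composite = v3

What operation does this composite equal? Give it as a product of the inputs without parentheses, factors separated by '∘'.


All parenthesizations of g agree; list the t-inputs left to right.
(t1 ∘ t2) spells out as t1 ∘ t2
(t4 ∘ (t1 ∘ t2)) spells out as t4 ∘ t1 ∘ t2
(t3 ∘ (t4 ∘ (t1 ∘ t2))) spells out as t3 ∘ t4 ∘ t1 ∘ t2

t3 ∘ t4 ∘ t1 ∘ t2


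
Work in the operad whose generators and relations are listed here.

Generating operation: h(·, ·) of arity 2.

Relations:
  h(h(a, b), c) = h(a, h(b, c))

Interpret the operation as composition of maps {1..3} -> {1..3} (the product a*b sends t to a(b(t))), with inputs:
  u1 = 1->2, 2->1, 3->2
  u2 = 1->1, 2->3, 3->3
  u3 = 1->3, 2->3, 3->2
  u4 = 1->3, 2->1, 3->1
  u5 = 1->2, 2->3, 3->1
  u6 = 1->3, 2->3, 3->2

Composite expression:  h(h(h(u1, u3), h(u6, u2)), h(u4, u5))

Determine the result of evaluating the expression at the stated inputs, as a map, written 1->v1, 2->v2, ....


1->1, 2->1, 3->2

h(u1, u3) = 1->2, 2->2, 3->1
h(u6, u2) = 1->3, 2->2, 3->2
h(h(u1, u3), h(u6, u2)) = 1->1, 2->2, 3->2
h(u4, u5) = 1->1, 2->1, 3->3
h(h(h(u1, u3), h(u6, u2)), h(u4, u5)) = 1->1, 2->1, 3->2


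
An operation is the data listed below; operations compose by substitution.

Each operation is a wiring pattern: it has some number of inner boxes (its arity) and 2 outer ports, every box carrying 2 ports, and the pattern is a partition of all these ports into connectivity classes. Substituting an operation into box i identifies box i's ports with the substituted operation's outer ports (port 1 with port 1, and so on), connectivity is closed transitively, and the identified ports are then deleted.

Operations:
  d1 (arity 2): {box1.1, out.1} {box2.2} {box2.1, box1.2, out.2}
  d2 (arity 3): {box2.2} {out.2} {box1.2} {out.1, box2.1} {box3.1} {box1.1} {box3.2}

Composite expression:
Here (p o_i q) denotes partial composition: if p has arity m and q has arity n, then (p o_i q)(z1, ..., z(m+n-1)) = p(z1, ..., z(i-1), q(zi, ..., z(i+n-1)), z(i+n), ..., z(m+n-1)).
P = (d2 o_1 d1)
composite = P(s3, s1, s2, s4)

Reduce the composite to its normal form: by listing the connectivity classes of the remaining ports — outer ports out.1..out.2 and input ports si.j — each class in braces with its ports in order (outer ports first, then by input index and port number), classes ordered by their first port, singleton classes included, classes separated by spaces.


{out.1, s2.1} {out.2} {s1.1, s3.2} {s1.2} {s2.2} {s3.1} {s4.1} {s4.2}


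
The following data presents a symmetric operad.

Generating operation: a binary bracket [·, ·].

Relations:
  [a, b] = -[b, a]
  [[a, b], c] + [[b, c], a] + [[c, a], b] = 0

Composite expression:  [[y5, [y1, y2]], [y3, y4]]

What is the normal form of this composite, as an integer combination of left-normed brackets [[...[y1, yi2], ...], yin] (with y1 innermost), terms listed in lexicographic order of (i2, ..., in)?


-[[[[y1, y2], y5], y3], y4] + [[[[y1, y2], y5], y4], y3]

A multilinear Lie element is pinned by y1-initial words (y1 innermost).
Composite bracket: [[y5, [y1, y2]], [y3, y4]]
Under [a, b] = ab - ba we get 16 signed associative words (2^4 = 16).
Only words starting with y1 matter:
  the word y1y2y5y3y4 carries sign -1 and contributes -[[[[y1, y2], y5], y3], y4]
  the word y1y2y5y4y3 carries sign +1 and contributes +[[[[y1, y2], y5], y4], y3]


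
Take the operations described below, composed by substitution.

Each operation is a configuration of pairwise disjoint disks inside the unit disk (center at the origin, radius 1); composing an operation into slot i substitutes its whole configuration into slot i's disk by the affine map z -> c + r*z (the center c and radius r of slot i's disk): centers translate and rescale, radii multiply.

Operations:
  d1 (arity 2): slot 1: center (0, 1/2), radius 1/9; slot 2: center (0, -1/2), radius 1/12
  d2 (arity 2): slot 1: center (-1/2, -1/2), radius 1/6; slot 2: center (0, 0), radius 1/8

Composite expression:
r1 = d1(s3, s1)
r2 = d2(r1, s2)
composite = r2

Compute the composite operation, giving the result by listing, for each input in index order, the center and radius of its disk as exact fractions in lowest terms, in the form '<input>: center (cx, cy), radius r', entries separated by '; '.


Affine substitution under d2: radii multiply and s-centers shift.
s3: after 2 affine steps, its disk has center (-1/2, -5/12), radius 1/54
s1: after 2 affine steps, its disk has center (-1/2, -7/12), radius 1/72
s2: after 1 affine step, its disk has center (0, 0), radius 1/8

s1: center (-1/2, -7/12), radius 1/72; s2: center (0, 0), radius 1/8; s3: center (-1/2, -5/12), radius 1/54


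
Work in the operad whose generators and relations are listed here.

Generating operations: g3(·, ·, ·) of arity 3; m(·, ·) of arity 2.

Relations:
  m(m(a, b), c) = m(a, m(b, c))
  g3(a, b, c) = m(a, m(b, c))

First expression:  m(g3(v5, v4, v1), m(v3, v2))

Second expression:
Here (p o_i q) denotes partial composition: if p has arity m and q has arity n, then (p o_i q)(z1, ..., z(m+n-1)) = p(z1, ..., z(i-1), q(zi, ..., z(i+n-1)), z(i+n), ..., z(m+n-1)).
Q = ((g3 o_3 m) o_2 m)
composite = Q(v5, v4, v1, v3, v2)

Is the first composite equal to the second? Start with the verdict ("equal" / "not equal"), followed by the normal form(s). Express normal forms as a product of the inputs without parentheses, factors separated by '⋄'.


equal; the common form is v5 ⋄ v4 ⋄ v1 ⋄ v3 ⋄ v2

The first expression, normalized: v5 ⋄ v4 ⋄ v1 ⋄ v3 ⋄ v2
The second expression, normalized: v5 ⋄ v4 ⋄ v1 ⋄ v3 ⋄ v2
Identical normal forms: equal.


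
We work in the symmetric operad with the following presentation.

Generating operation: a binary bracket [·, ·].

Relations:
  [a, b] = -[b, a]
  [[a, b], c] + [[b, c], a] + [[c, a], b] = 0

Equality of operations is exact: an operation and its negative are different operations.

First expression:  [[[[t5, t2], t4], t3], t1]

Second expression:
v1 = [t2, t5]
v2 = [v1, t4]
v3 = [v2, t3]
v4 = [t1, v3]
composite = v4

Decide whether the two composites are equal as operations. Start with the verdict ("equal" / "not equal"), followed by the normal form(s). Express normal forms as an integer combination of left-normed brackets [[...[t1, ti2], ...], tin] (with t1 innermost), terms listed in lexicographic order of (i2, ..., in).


The first expression reduces to [[[[t1, t2], t5], t4], t3] - [[[[t1, t3], t2], t5], t4] + [[[[t1, t3], t4], t2], t5] - [[[[t1, t3], t4], t5], t2] + [[[[t1, t3], t5], t2], t4] - [[[[t1, t4], t2], t5], t3] + [[[[t1, t4], t5], t2], t3] - [[[[t1, t5], t2], t4], t3]
The second expression reduces to [[[[t1, t2], t5], t4], t3] - [[[[t1, t3], t2], t5], t4] + [[[[t1, t3], t4], t2], t5] - [[[[t1, t3], t4], t5], t2] + [[[[t1, t3], t5], t2], t4] - [[[[t1, t4], t2], t5], t3] + [[[[t1, t4], t5], t2], t3] - [[[[t1, t5], t2], t4], t3]
One common form — equal.

equal; both compose to [[[[t1, t2], t5], t4], t3] - [[[[t1, t3], t2], t5], t4] + [[[[t1, t3], t4], t2], t5] - [[[[t1, t3], t4], t5], t2] + [[[[t1, t3], t5], t2], t4] - [[[[t1, t4], t2], t5], t3] + [[[[t1, t4], t5], t2], t3] - [[[[t1, t5], t2], t4], t3]


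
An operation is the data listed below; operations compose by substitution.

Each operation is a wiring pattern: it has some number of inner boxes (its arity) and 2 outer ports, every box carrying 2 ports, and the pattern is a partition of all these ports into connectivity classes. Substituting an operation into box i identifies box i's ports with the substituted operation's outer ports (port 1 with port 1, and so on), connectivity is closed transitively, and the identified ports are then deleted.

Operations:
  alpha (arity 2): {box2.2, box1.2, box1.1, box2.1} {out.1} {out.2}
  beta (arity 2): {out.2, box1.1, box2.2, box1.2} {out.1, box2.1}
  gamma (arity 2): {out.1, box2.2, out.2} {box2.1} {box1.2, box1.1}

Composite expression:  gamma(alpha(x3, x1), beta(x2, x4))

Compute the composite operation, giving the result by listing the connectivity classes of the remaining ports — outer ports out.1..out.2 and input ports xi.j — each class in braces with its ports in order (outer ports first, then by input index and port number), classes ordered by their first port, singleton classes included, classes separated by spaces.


Treat the ports identified at gamma as solder joints: merge, then drop.
after alpha, the pattern on (x3, x1) reads {out.1} {out.2} {x1.1, x1.2, x3.1, x3.2} (out.j = its outer ports)
after beta, the pattern on (x2, x4) reads {out.1, x4.1} {out.2, x2.1, x2.2, x4.2} (out.j = its outer ports)
after gamma, the pattern on (x3, x1, x2, x4) reads {out.1, out.2, x2.1, x2.2, x4.2} {x1.1, x1.2, x3.1, x3.2} {x4.1} (out.j = its outer ports)

{out.1, out.2, x2.1, x2.2, x4.2} {x1.1, x1.2, x3.1, x3.2} {x4.1}


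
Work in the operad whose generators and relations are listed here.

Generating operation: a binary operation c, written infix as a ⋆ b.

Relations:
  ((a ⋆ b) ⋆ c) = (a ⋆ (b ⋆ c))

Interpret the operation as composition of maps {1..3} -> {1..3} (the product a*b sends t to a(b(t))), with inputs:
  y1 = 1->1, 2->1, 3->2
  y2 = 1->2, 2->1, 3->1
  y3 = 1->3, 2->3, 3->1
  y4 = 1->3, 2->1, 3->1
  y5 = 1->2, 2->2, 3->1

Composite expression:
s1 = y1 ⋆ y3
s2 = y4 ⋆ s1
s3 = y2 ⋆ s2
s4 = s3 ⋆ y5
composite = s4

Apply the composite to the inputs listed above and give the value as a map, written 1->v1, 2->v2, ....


1->2, 2->2, 3->2

(y1 ⋆ y3) = 1->2, 2->2, 3->1
(y4 ⋆ (y1 ⋆ y3)) = 1->1, 2->1, 3->3
(y2 ⋆ (y4 ⋆ (y1 ⋆ y3))) = 1->2, 2->2, 3->1
((y2 ⋆ (y4 ⋆ (y1 ⋆ y3))) ⋆ y5) = 1->2, 2->2, 3->2


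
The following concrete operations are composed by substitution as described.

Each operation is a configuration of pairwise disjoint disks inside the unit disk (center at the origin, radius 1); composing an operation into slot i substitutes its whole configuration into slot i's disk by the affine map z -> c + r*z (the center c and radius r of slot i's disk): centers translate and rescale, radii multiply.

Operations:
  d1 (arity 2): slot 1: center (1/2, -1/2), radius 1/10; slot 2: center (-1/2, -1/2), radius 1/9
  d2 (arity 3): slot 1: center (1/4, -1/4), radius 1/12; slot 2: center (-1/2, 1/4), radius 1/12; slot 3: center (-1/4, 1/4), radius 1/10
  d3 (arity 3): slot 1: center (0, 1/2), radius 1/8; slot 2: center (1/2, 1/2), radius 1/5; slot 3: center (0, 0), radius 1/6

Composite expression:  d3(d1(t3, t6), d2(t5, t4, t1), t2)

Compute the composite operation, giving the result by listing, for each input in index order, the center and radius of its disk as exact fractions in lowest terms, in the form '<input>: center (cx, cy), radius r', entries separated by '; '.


t1: center (9/20, 11/20), radius 1/50; t2: center (0, 0), radius 1/6; t3: center (1/16, 7/16), radius 1/80; t4: center (2/5, 11/20), radius 1/60; t5: center (11/20, 9/20), radius 1/60; t6: center (-1/16, 7/16), radius 1/72

Follow each t-input down from d3: c' goes to c + r*c', radius to r*r'.
t3: after 2 affine steps, its disk has center (1/16, 7/16), radius 1/80
t6: after 2 affine steps, its disk has center (-1/16, 7/16), radius 1/72
t5: after 2 affine steps, its disk has center (11/20, 9/20), radius 1/60
t4: after 2 affine steps, its disk has center (2/5, 11/20), radius 1/60
t1: after 2 affine steps, its disk has center (9/20, 11/20), radius 1/50
t2: after 1 affine step, its disk has center (0, 0), radius 1/6


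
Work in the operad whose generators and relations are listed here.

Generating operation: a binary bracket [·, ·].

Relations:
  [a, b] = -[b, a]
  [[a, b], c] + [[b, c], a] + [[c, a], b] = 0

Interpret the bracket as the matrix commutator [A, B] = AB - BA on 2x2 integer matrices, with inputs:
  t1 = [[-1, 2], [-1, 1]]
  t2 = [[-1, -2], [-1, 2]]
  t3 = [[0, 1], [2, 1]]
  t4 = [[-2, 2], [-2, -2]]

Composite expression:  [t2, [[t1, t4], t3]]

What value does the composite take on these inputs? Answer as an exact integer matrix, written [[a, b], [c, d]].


[[-32, 8], [44, 32]]

[t1, t4] = [[-2, -4], [-4, 2]]
[[t1, t4], t3] = [[-4, -8], [12, 4]]
[t2, [[t1, t4], t3]] = [[-32, 8], [44, 32]]


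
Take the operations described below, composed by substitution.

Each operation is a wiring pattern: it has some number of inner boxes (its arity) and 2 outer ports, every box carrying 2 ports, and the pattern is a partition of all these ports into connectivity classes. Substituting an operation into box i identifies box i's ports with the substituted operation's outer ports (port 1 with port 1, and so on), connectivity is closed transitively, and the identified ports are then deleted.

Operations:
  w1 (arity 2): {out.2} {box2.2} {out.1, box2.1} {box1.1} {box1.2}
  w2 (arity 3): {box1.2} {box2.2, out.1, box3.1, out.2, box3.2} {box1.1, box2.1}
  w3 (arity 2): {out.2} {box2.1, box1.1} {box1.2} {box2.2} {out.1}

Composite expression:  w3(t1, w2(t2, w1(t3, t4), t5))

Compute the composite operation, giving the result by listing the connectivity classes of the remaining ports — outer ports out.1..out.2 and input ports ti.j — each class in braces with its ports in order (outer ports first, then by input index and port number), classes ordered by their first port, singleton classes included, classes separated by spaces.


Substituting into w3 glues patterns; closure does the rest.
through w1, on inputs (t3, t4): {out.1, t4.1} {out.2} {t3.1} {t3.2} {t4.2} (out.j = stage outer ports)
through w2, on inputs (t2, t3, t4, t5): {out.1, out.2, t5.1, t5.2} {t2.1, t4.1} {t2.2} {t3.1} {t3.2} {t4.2} (out.j = stage outer ports)
through w3, on inputs (t1, t2, t3, t4, t5): {out.1} {out.2} {t1.1, t5.1, t5.2} {t1.2} {t2.1, t4.1} {t2.2} {t3.1} {t3.2} {t4.2} (out.j = stage outer ports)

{out.1} {out.2} {t1.1, t5.1, t5.2} {t1.2} {t2.1, t4.1} {t2.2} {t3.1} {t3.2} {t4.2}
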